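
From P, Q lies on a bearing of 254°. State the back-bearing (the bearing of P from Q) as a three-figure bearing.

Back-bearing = 254° − 180° = 074°.

074°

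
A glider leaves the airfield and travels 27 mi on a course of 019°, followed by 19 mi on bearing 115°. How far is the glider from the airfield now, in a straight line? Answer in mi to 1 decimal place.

31.3 mi

Leg 1 (019°, 27 mi): east 27 sin 19° = 8.79, north 27 cos 19° = 25.53
Leg 2 (115°, 19 mi): east 19 sin 115° = 17.22, north 19 cos 115° = -8.03
Net: 26.01 east, 17.50 north. Distance = √((26.01)² + (17.50)²) = 31.349 mi.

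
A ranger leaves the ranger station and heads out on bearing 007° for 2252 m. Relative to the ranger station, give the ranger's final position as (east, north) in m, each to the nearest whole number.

(274, 2235)

Leg 1 (007°, 2252 m): east 2252 sin 7° = 274.45, north 2252 cos 7° = 2235.21
Summing: 274.45 m east, 2235.21 m north → (274, 2235).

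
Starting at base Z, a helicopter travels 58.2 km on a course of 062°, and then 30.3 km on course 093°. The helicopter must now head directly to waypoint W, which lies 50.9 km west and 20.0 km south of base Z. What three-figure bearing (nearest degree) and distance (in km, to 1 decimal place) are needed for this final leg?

251°, 140.2 km

Leg 1 (062°, 58.2 km): east 58.2 sin 62° = 51.39, north 58.2 cos 62° = 27.32
Leg 2 (093°, 30.3 km): east 30.3 sin 93° = 30.26, north 30.3 cos 93° = -1.59
Current position: (81.65, 25.74). Target: (-50.9, -20.0). Remaining: Δeast = -132.55, Δnorth = -45.74.
Bearing = atan2(-132.55, -45.74) mod 360° = 250.96°; distance = √((-132.55)² + (-45.74)²) = 140.215 km.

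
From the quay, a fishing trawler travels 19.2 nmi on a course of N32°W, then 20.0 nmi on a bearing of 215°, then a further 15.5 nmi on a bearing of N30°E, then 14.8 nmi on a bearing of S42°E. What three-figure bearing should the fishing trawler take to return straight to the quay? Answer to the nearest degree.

120°

Leg 1 (N32°W, 19.2 nmi): east 19.2 sin 328° = -10.17, north 19.2 cos 328° = 16.28
Leg 2 (215°, 20.0 nmi): east 20.0 sin 215° = -11.47, north 20.0 cos 215° = -16.38
Leg 3 (N30°E, 15.5 nmi): east 15.5 sin 30° = 7.75, north 15.5 cos 30° = 13.42
Leg 4 (S42°E, 14.8 nmi): east 14.8 sin 138° = 9.90, north 14.8 cos 138° = -11.00
Net displacement: -3.99 east, 2.32 north. Direction back to start is (3.99, -2.32): bearing = atan2(3.99, -2.32) mod 360° = 120.20° ≈ 120°.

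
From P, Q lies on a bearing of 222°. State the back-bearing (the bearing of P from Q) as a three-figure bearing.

Back-bearing = 222° − 180° = 042°.

042°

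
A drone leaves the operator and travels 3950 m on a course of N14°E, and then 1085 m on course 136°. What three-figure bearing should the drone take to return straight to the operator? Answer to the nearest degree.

Leg 1 (N14°E, 3950 m): east 3950 sin 14° = 955.59, north 3950 cos 14° = 3832.67
Leg 2 (136°, 1085 m): east 1085 sin 136° = 753.70, north 1085 cos 136° = -780.48
Net displacement: 1709.30 east, 3052.18 north. Direction back to start is (-1709.30, -3052.18): bearing = atan2(-1709.30, -3052.18) mod 360° = 209.25° ≈ 209°.

209°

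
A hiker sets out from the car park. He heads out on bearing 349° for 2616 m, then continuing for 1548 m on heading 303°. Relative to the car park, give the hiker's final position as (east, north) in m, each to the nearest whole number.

Leg 1 (349°, 2616 m): east 2616 sin 349° = -499.16, north 2616 cos 349° = 2567.94
Leg 2 (303°, 1548 m): east 1548 sin 303° = -1298.26, north 1548 cos 303° = 843.10
Summing: -1797.42 m east, 3411.04 m north → (-1797, 3411).

(-1797, 3411)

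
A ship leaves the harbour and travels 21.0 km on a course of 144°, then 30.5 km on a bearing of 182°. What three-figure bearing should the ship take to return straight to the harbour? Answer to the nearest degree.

347°

Leg 1 (144°, 21.0 km): east 21.0 sin 144° = 12.34, north 21.0 cos 144° = -16.99
Leg 2 (182°, 30.5 km): east 30.5 sin 182° = -1.06, north 30.5 cos 182° = -30.48
Net displacement: 11.28 east, -47.47 north. Direction back to start is (-11.28, 47.47): bearing = atan2(-11.28, 47.47) mod 360° = 346.63° ≈ 347°.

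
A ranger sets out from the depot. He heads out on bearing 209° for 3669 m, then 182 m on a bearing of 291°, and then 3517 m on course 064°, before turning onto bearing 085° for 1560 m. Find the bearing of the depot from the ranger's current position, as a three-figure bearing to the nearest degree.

298°

Leg 1 (209°, 3669 m): east 3669 sin 209° = -1778.77, north 3669 cos 209° = -3208.98
Leg 2 (291°, 182 m): east 182 sin 291° = -169.91, north 182 cos 291° = 65.22
Leg 3 (064°, 3517 m): east 3517 sin 64° = 3161.06, north 3517 cos 64° = 1541.75
Leg 4 (085°, 1560 m): east 1560 sin 85° = 1554.06, north 1560 cos 85° = 135.96
Net displacement: 2766.44 east, -1466.04 north. Direction back to start is (-2766.44, 1466.04): bearing = atan2(-2766.44, 1466.04) mod 360° = 297.92° ≈ 298°.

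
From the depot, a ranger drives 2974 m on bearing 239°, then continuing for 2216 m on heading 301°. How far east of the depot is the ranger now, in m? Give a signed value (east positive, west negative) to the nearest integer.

-4449 m

Leg 1 (239°, 2974 m): east 2974 sin 239° = -2549.22, north 2974 cos 239° = -1531.72
Leg 2 (301°, 2216 m): east 2216 sin 301° = -1899.48, north 2216 cos 301° = 1141.32
Net east component: -4448.70 m.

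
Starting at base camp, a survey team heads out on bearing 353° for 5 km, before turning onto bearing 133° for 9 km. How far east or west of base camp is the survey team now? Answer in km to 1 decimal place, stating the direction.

6.0 km east

Leg 1 (353°, 5 km): east 5 sin 353° = -0.61, north 5 cos 353° = 4.96
Leg 2 (133°, 9 km): east 9 sin 133° = 6.58, north 9 cos 133° = -6.14
Net east component: 5.97 km.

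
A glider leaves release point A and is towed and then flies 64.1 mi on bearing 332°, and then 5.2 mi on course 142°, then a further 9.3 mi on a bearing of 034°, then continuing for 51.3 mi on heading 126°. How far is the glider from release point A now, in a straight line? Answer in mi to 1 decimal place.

36.0 mi

Leg 1 (332°, 64.1 mi): east 64.1 sin 332° = -30.09, north 64.1 cos 332° = 56.60
Leg 2 (142°, 5.2 mi): east 5.2 sin 142° = 3.20, north 5.2 cos 142° = -4.10
Leg 3 (034°, 9.3 mi): east 9.3 sin 34° = 5.20, north 9.3 cos 34° = 7.71
Leg 4 (126°, 51.3 mi): east 51.3 sin 126° = 41.50, north 51.3 cos 126° = -30.15
Net: 19.81 east, 30.06 north. Distance = √((19.81)² + (30.06)²) = 35.998 mi.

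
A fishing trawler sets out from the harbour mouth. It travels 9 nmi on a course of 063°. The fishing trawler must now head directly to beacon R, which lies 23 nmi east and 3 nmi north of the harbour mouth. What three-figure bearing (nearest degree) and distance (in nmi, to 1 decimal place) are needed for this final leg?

094°, 15.0 nmi

Leg 1 (063°, 9 nmi): east 9 sin 63° = 8.02, north 9 cos 63° = 4.09
Current position: (8.02, 4.09). Target: (23, 3). Remaining: Δeast = 14.98, Δnorth = -1.09.
Bearing = atan2(14.98, -1.09) mod 360° = 94.15°; distance = √((14.98)² + (-1.09)²) = 15.020 nmi.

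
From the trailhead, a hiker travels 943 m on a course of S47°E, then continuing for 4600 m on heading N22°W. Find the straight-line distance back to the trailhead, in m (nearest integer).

3766 m

Leg 1 (S47°E, 943 m): east 943 sin 133° = 689.67, north 943 cos 133° = -643.12
Leg 2 (N22°W, 4600 m): east 4600 sin 338° = -1723.19, north 4600 cos 338° = 4265.05
Net: -1033.52 east, 3621.92 north. Distance = √((-1033.52)² + (3621.92)²) = 3766.495 m.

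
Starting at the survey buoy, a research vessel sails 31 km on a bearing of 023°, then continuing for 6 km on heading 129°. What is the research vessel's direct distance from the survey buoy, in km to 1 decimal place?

Leg 1 (023°, 31 km): east 31 sin 23° = 12.11, north 31 cos 23° = 28.54
Leg 2 (129°, 6 km): east 6 sin 129° = 4.66, north 6 cos 129° = -3.78
Net: 16.78 east, 24.76 north. Distance = √((16.78)² + (24.76)²) = 29.908 km.

29.9 km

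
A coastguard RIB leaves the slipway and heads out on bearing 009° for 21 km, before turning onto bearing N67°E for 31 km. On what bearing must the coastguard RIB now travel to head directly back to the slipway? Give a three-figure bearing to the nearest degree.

224°

Leg 1 (009°, 21 km): east 21 sin 9° = 3.29, north 21 cos 9° = 20.74
Leg 2 (N67°E, 31 km): east 31 sin 67° = 28.54, north 31 cos 67° = 12.11
Net displacement: 31.82 east, 32.85 north. Direction back to start is (-31.82, -32.85): bearing = atan2(-31.82, -32.85) mod 360° = 224.08° ≈ 224°.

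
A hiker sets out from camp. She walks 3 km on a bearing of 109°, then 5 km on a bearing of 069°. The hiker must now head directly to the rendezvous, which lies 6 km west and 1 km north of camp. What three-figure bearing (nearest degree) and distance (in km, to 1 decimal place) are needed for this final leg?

Leg 1 (109°, 3 km): east 3 sin 109° = 2.84, north 3 cos 109° = -0.98
Leg 2 (069°, 5 km): east 5 sin 69° = 4.67, north 5 cos 69° = 1.79
Current position: (7.50, 0.82). Target: (-6, 1). Remaining: Δeast = -13.50, Δnorth = 0.18.
Bearing = atan2(-13.50, 0.18) mod 360° = 270.78°; distance = √((-13.50)² + (0.18)²) = 13.506 km.

271°, 13.5 km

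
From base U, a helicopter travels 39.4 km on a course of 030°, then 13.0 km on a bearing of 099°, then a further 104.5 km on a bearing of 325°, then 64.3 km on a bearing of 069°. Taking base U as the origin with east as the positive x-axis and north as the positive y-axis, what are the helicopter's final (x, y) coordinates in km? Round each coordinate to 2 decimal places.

Leg 1 (030°, 39.4 km): east 39.4 sin 30° = 19.70, north 39.4 cos 30° = 34.12
Leg 2 (099°, 13.0 km): east 13.0 sin 99° = 12.84, north 13.0 cos 99° = -2.03
Leg 3 (325°, 104.5 km): east 104.5 sin 325° = -59.94, north 104.5 cos 325° = 85.60
Leg 4 (069°, 64.3 km): east 64.3 sin 69° = 60.03, north 64.3 cos 69° = 23.04
Summing: 32.63 km east, 140.73 km north → (32.63, 140.73).

(32.63, 140.73)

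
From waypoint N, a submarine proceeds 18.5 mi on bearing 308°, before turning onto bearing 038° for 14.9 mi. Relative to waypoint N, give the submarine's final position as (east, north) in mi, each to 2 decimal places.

Leg 1 (308°, 18.5 mi): east 18.5 sin 308° = -14.58, north 18.5 cos 308° = 11.39
Leg 2 (038°, 14.9 mi): east 14.9 sin 38° = 9.17, north 14.9 cos 38° = 11.74
Summing: -5.40 mi east, 23.13 mi north → (-5.40, 23.13).

(-5.40, 23.13)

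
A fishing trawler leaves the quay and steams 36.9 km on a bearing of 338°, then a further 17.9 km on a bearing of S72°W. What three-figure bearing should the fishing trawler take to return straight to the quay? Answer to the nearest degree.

Leg 1 (338°, 36.9 km): east 36.9 sin 338° = -13.82, north 36.9 cos 338° = 34.21
Leg 2 (S72°W, 17.9 km): east 17.9 sin 252° = -17.02, north 17.9 cos 252° = -5.53
Net displacement: -30.85 east, 28.68 north. Direction back to start is (30.85, -28.68): bearing = atan2(30.85, -28.68) mod 360° = 132.92° ≈ 133°.

133°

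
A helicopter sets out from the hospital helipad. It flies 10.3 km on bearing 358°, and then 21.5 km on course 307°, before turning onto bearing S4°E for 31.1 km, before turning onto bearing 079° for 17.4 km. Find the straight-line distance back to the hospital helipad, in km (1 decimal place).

Leg 1 (358°, 10.3 km): east 10.3 sin 358° = -0.36, north 10.3 cos 358° = 10.29
Leg 2 (307°, 21.5 km): east 21.5 sin 307° = -17.17, north 21.5 cos 307° = 12.94
Leg 3 (S4°E, 31.1 km): east 31.1 sin 176° = 2.17, north 31.1 cos 176° = -31.02
Leg 4 (079°, 17.4 km): east 17.4 sin 79° = 17.08, north 17.4 cos 79° = 3.32
Net: 1.72 east, -4.47 north. Distance = √((1.72)² + (-4.47)²) = 4.791 km.

4.8 km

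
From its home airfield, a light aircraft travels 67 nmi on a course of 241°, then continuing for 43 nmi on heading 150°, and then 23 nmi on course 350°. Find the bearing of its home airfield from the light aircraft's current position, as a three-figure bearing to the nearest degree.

041°

Leg 1 (241°, 67 nmi): east 67 sin 241° = -58.60, north 67 cos 241° = -32.48
Leg 2 (150°, 43 nmi): east 43 sin 150° = 21.50, north 43 cos 150° = -37.24
Leg 3 (350°, 23 nmi): east 23 sin 350° = -3.99, north 23 cos 350° = 22.65
Net displacement: -41.09 east, -47.07 north. Direction back to start is (41.09, 47.07): bearing = atan2(41.09, 47.07) mod 360° = 41.12° ≈ 041°.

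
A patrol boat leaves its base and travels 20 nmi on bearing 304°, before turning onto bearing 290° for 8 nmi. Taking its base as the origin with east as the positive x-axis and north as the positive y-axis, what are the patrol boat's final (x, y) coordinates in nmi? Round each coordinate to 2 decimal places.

Leg 1 (304°, 20 nmi): east 20 sin 304° = -16.58, north 20 cos 304° = 11.18
Leg 2 (290°, 8 nmi): east 8 sin 290° = -7.52, north 8 cos 290° = 2.74
Summing: -24.10 nmi east, 13.92 nmi north → (-24.10, 13.92).

(-24.10, 13.92)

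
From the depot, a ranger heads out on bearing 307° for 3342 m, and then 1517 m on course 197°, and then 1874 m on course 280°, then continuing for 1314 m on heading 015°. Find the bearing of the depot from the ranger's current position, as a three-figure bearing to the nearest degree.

Leg 1 (307°, 3342 m): east 3342 sin 307° = -2669.04, north 3342 cos 307° = 2011.27
Leg 2 (197°, 1517 m): east 1517 sin 197° = -443.53, north 1517 cos 197° = -1450.71
Leg 3 (280°, 1874 m): east 1874 sin 280° = -1845.53, north 1874 cos 280° = 325.42
Leg 4 (015°, 1314 m): east 1314 sin 15° = 340.09, north 1314 cos 15° = 1269.23
Net displacement: -4618.01 east, 2155.19 north. Direction back to start is (4618.01, -2155.19): bearing = atan2(4618.01, -2155.19) mod 360° = 115.02° ≈ 115°.

115°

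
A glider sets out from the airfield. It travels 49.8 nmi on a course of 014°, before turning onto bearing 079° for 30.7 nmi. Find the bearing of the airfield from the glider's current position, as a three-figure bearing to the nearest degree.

Leg 1 (014°, 49.8 nmi): east 49.8 sin 14° = 12.05, north 49.8 cos 14° = 48.32
Leg 2 (079°, 30.7 nmi): east 30.7 sin 79° = 30.14, north 30.7 cos 79° = 5.86
Net displacement: 42.18 east, 54.18 north. Direction back to start is (-42.18, -54.18): bearing = atan2(-42.18, -54.18) mod 360° = 217.90° ≈ 218°.

218°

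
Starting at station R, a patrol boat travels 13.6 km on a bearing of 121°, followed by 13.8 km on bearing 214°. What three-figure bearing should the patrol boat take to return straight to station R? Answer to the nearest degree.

Leg 1 (121°, 13.6 km): east 13.6 sin 121° = 11.66, north 13.6 cos 121° = -7.00
Leg 2 (214°, 13.8 km): east 13.8 sin 214° = -7.72, north 13.8 cos 214° = -11.44
Net displacement: 3.94 east, -18.45 north. Direction back to start is (-3.94, 18.45): bearing = atan2(-3.94, 18.45) mod 360° = 347.94° ≈ 348°.

348°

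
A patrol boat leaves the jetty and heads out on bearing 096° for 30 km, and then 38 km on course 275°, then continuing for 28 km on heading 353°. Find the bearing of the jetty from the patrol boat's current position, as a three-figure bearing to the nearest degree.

158°

Leg 1 (096°, 30 km): east 30 sin 96° = 29.84, north 30 cos 96° = -3.14
Leg 2 (275°, 38 km): east 38 sin 275° = -37.86, north 38 cos 275° = 3.31
Leg 3 (353°, 28 km): east 28 sin 353° = -3.41, north 28 cos 353° = 27.79
Net displacement: -11.43 east, 27.97 north. Direction back to start is (11.43, -27.97): bearing = atan2(11.43, -27.97) mod 360° = 157.77° ≈ 158°.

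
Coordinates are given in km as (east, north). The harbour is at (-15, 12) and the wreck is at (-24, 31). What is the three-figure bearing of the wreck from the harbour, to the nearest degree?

335°

Δeast = -24 − -15 = -9.00; Δnorth = 31 − 12 = 19.00.
Bearing = atan2(Δeast, Δnorth) mod 360° = 334.65° ≈ 335°.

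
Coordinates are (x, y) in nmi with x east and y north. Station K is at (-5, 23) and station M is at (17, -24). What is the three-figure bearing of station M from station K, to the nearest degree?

155°

Δeast = 17 − -5 = 22.00; Δnorth = -24 − 23 = -47.00.
Bearing = atan2(Δeast, Δnorth) mod 360° = 154.92° ≈ 155°.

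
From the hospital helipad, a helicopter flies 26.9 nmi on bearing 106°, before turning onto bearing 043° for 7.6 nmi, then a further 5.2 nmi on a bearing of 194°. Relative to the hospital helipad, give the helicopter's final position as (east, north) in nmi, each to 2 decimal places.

Leg 1 (106°, 26.9 nmi): east 26.9 sin 106° = 25.86, north 26.9 cos 106° = -7.41
Leg 2 (043°, 7.6 nmi): east 7.6 sin 43° = 5.18, north 7.6 cos 43° = 5.56
Leg 3 (194°, 5.2 nmi): east 5.2 sin 194° = -1.26, north 5.2 cos 194° = -5.05
Summing: 29.78 nmi east, -6.90 nmi north → (29.78, -6.90).

(29.78, -6.90)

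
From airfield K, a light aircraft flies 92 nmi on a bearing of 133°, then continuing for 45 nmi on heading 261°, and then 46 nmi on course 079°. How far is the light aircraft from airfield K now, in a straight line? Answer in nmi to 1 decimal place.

Leg 1 (133°, 92 nmi): east 92 sin 133° = 67.28, north 92 cos 133° = -62.74
Leg 2 (261°, 45 nmi): east 45 sin 261° = -44.45, north 45 cos 261° = -7.04
Leg 3 (079°, 46 nmi): east 46 sin 79° = 45.15, north 46 cos 79° = 8.78
Net: 67.99 east, -61.01 north. Distance = √((67.99)² + (-61.01)²) = 91.350 nmi.

91.4 nmi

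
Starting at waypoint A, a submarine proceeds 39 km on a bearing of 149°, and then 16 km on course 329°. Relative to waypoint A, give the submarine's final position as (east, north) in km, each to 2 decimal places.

(11.85, -19.71)

Leg 1 (149°, 39 km): east 39 sin 149° = 20.09, north 39 cos 149° = -33.43
Leg 2 (329°, 16 km): east 16 sin 329° = -8.24, north 16 cos 329° = 13.71
Summing: 11.85 km east, -19.71 km north → (11.85, -19.71).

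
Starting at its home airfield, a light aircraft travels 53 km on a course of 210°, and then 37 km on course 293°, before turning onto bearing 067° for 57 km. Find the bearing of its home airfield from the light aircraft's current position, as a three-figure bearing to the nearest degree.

Leg 1 (210°, 53 km): east 53 sin 210° = -26.50, north 53 cos 210° = -45.90
Leg 2 (293°, 37 km): east 37 sin 293° = -34.06, north 37 cos 293° = 14.46
Leg 3 (067°, 57 km): east 57 sin 67° = 52.47, north 57 cos 67° = 22.27
Net displacement: -8.09 east, -9.17 north. Direction back to start is (8.09, 9.17): bearing = atan2(8.09, 9.17) mod 360° = 41.42° ≈ 041°.

041°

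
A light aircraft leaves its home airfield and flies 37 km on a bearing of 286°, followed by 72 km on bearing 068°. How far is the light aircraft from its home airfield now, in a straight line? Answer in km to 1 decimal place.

48.5 km

Leg 1 (286°, 37 km): east 37 sin 286° = -35.57, north 37 cos 286° = 10.20
Leg 2 (068°, 72 km): east 72 sin 68° = 66.76, north 72 cos 68° = 26.97
Net: 31.19 east, 37.17 north. Distance = √((31.19)² + (37.17)²) = 48.523 km.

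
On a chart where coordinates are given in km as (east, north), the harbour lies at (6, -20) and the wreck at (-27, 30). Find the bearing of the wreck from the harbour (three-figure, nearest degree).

327°

Δeast = -27 − 6 = -33.00; Δnorth = 30 − -20 = 50.00.
Bearing = atan2(Δeast, Δnorth) mod 360° = 326.58° ≈ 327°.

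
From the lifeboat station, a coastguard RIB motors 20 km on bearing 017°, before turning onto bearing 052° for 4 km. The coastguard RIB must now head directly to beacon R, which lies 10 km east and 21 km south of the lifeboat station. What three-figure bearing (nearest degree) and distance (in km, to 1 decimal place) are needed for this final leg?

Leg 1 (017°, 20 km): east 20 sin 17° = 5.85, north 20 cos 17° = 19.13
Leg 2 (052°, 4 km): east 4 sin 52° = 3.15, north 4 cos 52° = 2.46
Current position: (9.00, 21.59). Target: (10, -21). Remaining: Δeast = 1.00, Δnorth = -42.59.
Bearing = atan2(1.00, -42.59) mod 360° = 178.65°; distance = √((1.00)² + (-42.59)²) = 42.600 km.

179°, 42.6 km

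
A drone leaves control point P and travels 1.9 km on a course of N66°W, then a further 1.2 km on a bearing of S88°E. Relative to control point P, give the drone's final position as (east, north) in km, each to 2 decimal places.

(-0.54, 0.73)

Leg 1 (N66°W, 1.9 km): east 1.9 sin 294° = -1.74, north 1.9 cos 294° = 0.77
Leg 2 (S88°E, 1.2 km): east 1.2 sin 92° = 1.20, north 1.2 cos 92° = -0.04
Summing: -0.54 km east, 0.73 km north → (-0.54, 0.73).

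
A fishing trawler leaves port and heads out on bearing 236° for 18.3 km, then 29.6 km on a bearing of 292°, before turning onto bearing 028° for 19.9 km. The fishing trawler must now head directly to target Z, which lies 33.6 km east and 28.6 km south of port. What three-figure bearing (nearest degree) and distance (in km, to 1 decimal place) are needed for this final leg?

Leg 1 (236°, 18.3 km): east 18.3 sin 236° = -15.17, north 18.3 cos 236° = -10.23
Leg 2 (292°, 29.6 km): east 29.6 sin 292° = -27.44, north 29.6 cos 292° = 11.09
Leg 3 (028°, 19.9 km): east 19.9 sin 28° = 9.34, north 19.9 cos 28° = 17.57
Current position: (-33.27, 18.43). Target: (33.6, -28.6). Remaining: Δeast = 66.87, Δnorth = -47.03.
Bearing = atan2(66.87, -47.03) mod 360° = 125.12°; distance = √((66.87)² + (-47.03)²) = 81.753 km.

125°, 81.8 km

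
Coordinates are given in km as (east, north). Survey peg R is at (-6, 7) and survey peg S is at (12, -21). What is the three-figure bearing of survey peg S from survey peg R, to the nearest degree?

147°

Δeast = 12 − -6 = 18.00; Δnorth = -21 − 7 = -28.00.
Bearing = atan2(Δeast, Δnorth) mod 360° = 147.26° ≈ 147°.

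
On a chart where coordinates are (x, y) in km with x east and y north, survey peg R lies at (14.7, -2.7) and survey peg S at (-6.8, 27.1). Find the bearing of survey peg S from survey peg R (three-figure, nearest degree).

324°

Δeast = -6.8 − 14.7 = -21.50; Δnorth = 27.1 − -2.7 = 29.80.
Bearing = atan2(Δeast, Δnorth) mod 360° = 324.19° ≈ 324°.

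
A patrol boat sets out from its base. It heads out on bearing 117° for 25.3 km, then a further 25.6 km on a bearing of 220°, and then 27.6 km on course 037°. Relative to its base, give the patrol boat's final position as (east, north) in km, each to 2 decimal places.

Leg 1 (117°, 25.3 km): east 25.3 sin 117° = 22.54, north 25.3 cos 117° = -11.49
Leg 2 (220°, 25.6 km): east 25.6 sin 220° = -16.46, north 25.6 cos 220° = -19.61
Leg 3 (037°, 27.6 km): east 27.6 sin 37° = 16.61, north 27.6 cos 37° = 22.04
Summing: 22.70 km east, -9.05 km north → (22.70, -9.05).

(22.70, -9.05)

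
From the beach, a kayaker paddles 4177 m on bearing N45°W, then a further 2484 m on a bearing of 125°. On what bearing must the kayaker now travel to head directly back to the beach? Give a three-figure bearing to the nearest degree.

149°

Leg 1 (N45°W, 4177 m): east 4177 sin 315° = -2953.59, north 4177 cos 315° = 2953.59
Leg 2 (125°, 2484 m): east 2484 sin 125° = 2034.77, north 2484 cos 125° = -1424.76
Net displacement: -918.81 east, 1528.82 north. Direction back to start is (918.81, -1528.82): bearing = atan2(918.81, -1528.82) mod 360° = 148.99° ≈ 149°.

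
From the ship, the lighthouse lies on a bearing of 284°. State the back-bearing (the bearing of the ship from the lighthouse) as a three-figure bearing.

104°

Back-bearing = 284° − 180° = 104°.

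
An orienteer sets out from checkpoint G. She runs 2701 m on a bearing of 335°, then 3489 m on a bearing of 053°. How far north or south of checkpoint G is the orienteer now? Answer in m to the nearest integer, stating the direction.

4548 m north

Leg 1 (335°, 2701 m): east 2701 sin 335° = -1141.49, north 2701 cos 335° = 2447.94
Leg 2 (053°, 3489 m): east 3489 sin 53° = 2786.44, north 3489 cos 53° = 2099.73
Net north component: 4547.67 m.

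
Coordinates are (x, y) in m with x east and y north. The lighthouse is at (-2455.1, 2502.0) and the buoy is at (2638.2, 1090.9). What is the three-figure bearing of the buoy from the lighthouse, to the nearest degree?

Δeast = 2638.2 − -2455.1 = 5093.30; Δnorth = 1090.9 − 2502.0 = -1411.10.
Bearing = atan2(Δeast, Δnorth) mod 360° = 105.49° ≈ 105°.

105°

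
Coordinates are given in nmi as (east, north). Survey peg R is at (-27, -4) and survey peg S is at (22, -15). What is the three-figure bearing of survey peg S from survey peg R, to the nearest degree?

103°

Δeast = 22 − -27 = 49.00; Δnorth = -15 − -4 = -11.00.
Bearing = atan2(Δeast, Δnorth) mod 360° = 102.65° ≈ 103°.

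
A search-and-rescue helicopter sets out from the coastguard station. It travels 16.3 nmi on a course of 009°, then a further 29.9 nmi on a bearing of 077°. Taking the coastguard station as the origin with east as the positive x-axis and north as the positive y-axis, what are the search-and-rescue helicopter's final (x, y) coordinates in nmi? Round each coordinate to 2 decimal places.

(31.68, 22.83)

Leg 1 (009°, 16.3 nmi): east 16.3 sin 9° = 2.55, north 16.3 cos 9° = 16.10
Leg 2 (077°, 29.9 nmi): east 29.9 sin 77° = 29.13, north 29.9 cos 77° = 6.73
Summing: 31.68 nmi east, 22.83 nmi north → (31.68, 22.83).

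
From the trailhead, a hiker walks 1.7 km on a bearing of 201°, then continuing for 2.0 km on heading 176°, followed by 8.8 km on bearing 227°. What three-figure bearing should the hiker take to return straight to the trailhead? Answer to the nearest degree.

036°

Leg 1 (201°, 1.7 km): east 1.7 sin 201° = -0.61, north 1.7 cos 201° = -1.59
Leg 2 (176°, 2.0 km): east 2.0 sin 176° = 0.14, north 2.0 cos 176° = -2.00
Leg 3 (227°, 8.8 km): east 8.8 sin 227° = -6.44, north 8.8 cos 227° = -6.00
Net displacement: -6.91 east, -9.58 north. Direction back to start is (6.91, 9.58): bearing = atan2(6.91, 9.58) mod 360° = 35.77° ≈ 036°.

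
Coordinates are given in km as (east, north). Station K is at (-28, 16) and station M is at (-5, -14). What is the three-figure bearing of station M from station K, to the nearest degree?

Δeast = -5 − -28 = 23.00; Δnorth = -14 − 16 = -30.00.
Bearing = atan2(Δeast, Δnorth) mod 360° = 142.52° ≈ 143°.

143°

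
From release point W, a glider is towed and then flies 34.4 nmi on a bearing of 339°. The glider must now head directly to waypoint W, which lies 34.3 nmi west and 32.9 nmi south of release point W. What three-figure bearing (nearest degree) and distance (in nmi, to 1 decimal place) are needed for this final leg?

199°, 68.6 nmi

Leg 1 (339°, 34.4 nmi): east 34.4 sin 339° = -12.33, north 34.4 cos 339° = 32.12
Current position: (-12.33, 32.12). Target: (-34.3, -32.9). Remaining: Δeast = -21.97, Δnorth = -65.02.
Bearing = atan2(-21.97, -65.02) mod 360° = 198.67°; distance = √((-21.97)² + (-65.02)²) = 68.628 nmi.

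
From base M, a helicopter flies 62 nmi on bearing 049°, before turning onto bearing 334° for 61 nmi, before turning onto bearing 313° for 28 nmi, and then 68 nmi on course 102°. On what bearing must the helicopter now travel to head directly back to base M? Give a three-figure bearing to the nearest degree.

Leg 1 (049°, 62 nmi): east 62 sin 49° = 46.79, north 62 cos 49° = 40.68
Leg 2 (334°, 61 nmi): east 61 sin 334° = -26.74, north 61 cos 334° = 54.83
Leg 3 (313°, 28 nmi): east 28 sin 313° = -20.48, north 28 cos 313° = 19.10
Leg 4 (102°, 68 nmi): east 68 sin 102° = 66.51, north 68 cos 102° = -14.14
Net displacement: 66.09 east, 100.46 north. Direction back to start is (-66.09, -100.46): bearing = atan2(-66.09, -100.46) mod 360° = 213.34° ≈ 213°.

213°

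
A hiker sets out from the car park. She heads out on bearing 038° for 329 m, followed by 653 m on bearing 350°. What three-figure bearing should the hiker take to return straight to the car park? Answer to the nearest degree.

Leg 1 (038°, 329 m): east 329 sin 38° = 202.55, north 329 cos 38° = 259.26
Leg 2 (350°, 653 m): east 653 sin 350° = -113.39, north 653 cos 350° = 643.08
Net displacement: 89.16 east, 902.34 north. Direction back to start is (-89.16, -902.34): bearing = atan2(-89.16, -902.34) mod 360° = 185.64° ≈ 186°.

186°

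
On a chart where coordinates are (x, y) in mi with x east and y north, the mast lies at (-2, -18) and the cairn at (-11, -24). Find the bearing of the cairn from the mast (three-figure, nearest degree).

Δeast = -11 − -2 = -9.00; Δnorth = -24 − -18 = -6.00.
Bearing = atan2(Δeast, Δnorth) mod 360° = 236.31° ≈ 236°.

236°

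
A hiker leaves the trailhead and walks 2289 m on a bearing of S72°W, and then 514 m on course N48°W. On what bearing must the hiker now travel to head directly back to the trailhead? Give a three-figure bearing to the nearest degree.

Leg 1 (S72°W, 2289 m): east 2289 sin 252° = -2176.97, north 2289 cos 252° = -707.34
Leg 2 (N48°W, 514 m): east 514 sin 312° = -381.98, north 514 cos 312° = 343.93
Net displacement: -2558.94 east, -363.41 north. Direction back to start is (2558.94, 363.41): bearing = atan2(2558.94, 363.41) mod 360° = 81.92° ≈ 082°.

082°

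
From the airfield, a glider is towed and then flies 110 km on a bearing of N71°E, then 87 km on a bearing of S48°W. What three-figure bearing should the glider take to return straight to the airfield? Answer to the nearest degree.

300°

Leg 1 (N71°E, 110 km): east 110 sin 71° = 104.01, north 110 cos 71° = 35.81
Leg 2 (S48°W, 87 km): east 87 sin 228° = -64.65, north 87 cos 228° = -58.21
Net displacement: 39.35 east, -22.40 north. Direction back to start is (-39.35, 22.40): bearing = atan2(-39.35, 22.40) mod 360° = 299.65° ≈ 300°.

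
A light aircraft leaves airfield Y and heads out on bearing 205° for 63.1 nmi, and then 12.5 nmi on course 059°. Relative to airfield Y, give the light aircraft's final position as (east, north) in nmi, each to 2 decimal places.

(-15.95, -50.75)

Leg 1 (205°, 63.1 nmi): east 63.1 sin 205° = -26.67, north 63.1 cos 205° = -57.19
Leg 2 (059°, 12.5 nmi): east 12.5 sin 59° = 10.71, north 12.5 cos 59° = 6.44
Summing: -15.95 nmi east, -50.75 nmi north → (-15.95, -50.75).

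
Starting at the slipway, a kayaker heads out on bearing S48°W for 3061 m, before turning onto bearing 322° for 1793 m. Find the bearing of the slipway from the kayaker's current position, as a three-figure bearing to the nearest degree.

079°

Leg 1 (S48°W, 3061 m): east 3061 sin 228° = -2274.77, north 3061 cos 228° = -2048.21
Leg 2 (322°, 1793 m): east 1793 sin 322° = -1103.88, north 1793 cos 322° = 1412.90
Net displacement: -3378.65 east, -635.31 north. Direction back to start is (3378.65, 635.31): bearing = atan2(3378.65, 635.31) mod 360° = 79.35° ≈ 079°.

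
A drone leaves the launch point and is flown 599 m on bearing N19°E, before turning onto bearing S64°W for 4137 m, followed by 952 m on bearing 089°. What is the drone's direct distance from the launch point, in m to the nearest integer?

Leg 1 (N19°E, 599 m): east 599 sin 19° = 195.02, north 599 cos 19° = 566.37
Leg 2 (S64°W, 4137 m): east 4137 sin 244° = -3718.31, north 4137 cos 244° = -1813.54
Leg 3 (089°, 952 m): east 952 sin 89° = 951.86, north 952 cos 89° = 16.61
Net: -2571.44 east, -1230.56 north. Distance = √((-2571.44)² + (-1230.56)²) = 2850.717 m.

2851 m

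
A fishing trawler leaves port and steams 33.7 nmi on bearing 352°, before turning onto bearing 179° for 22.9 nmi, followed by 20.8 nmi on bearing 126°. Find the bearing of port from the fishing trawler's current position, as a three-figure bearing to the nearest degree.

278°

Leg 1 (352°, 33.7 nmi): east 33.7 sin 352° = -4.69, north 33.7 cos 352° = 33.37
Leg 2 (179°, 22.9 nmi): east 22.9 sin 179° = 0.40, north 22.9 cos 179° = -22.90
Leg 3 (126°, 20.8 nmi): east 20.8 sin 126° = 16.83, north 20.8 cos 126° = -12.23
Net displacement: 12.54 east, -1.75 north. Direction back to start is (-12.54, 1.75): bearing = atan2(-12.54, 1.75) mod 360° = 277.95° ≈ 278°.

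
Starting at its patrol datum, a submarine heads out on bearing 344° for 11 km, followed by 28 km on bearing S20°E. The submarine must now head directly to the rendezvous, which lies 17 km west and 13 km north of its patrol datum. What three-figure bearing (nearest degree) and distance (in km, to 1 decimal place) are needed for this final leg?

321°, 37.2 km

Leg 1 (344°, 11 km): east 11 sin 344° = -3.03, north 11 cos 344° = 10.57
Leg 2 (S20°E, 28 km): east 28 sin 160° = 9.58, north 28 cos 160° = -26.31
Current position: (6.54, -15.74). Target: (-17, 13). Remaining: Δeast = -23.54, Δnorth = 28.74.
Bearing = atan2(-23.54, 28.74) mod 360° = 320.67°; distance = √((-23.54)² + (28.74)²) = 37.151 km.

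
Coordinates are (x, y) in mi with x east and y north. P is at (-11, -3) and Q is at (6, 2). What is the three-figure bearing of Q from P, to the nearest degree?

074°

Δeast = 6 − -11 = 17.00; Δnorth = 2 − -3 = 5.00.
Bearing = atan2(Δeast, Δnorth) mod 360° = 73.61° ≈ 074°.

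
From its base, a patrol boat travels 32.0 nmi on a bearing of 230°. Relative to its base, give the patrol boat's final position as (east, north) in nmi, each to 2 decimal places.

(-24.51, -20.57)

Leg 1 (230°, 32.0 nmi): east 32.0 sin 230° = -24.51, north 32.0 cos 230° = -20.57
Summing: -24.51 nmi east, -20.57 nmi north → (-24.51, -20.57).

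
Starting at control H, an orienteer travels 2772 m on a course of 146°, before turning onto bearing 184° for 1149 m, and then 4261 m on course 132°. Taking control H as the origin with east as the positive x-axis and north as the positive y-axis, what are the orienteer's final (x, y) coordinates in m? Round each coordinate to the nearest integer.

(4636, -6295)

Leg 1 (146°, 2772 m): east 2772 sin 146° = 1550.08, north 2772 cos 146° = -2298.09
Leg 2 (184°, 1149 m): east 1149 sin 184° = -80.15, north 1149 cos 184° = -1146.20
Leg 3 (132°, 4261 m): east 4261 sin 132° = 3166.54, north 4261 cos 132° = -2851.17
Summing: 4636.47 m east, -6295.46 m north → (4636, -6295).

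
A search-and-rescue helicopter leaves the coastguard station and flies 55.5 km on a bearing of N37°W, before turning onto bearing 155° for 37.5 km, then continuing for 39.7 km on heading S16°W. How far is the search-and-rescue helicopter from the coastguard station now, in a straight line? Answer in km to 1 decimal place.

Leg 1 (N37°W, 55.5 km): east 55.5 sin 323° = -33.40, north 55.5 cos 323° = 44.32
Leg 2 (155°, 37.5 km): east 37.5 sin 155° = 15.85, north 37.5 cos 155° = -33.99
Leg 3 (S16°W, 39.7 km): east 39.7 sin 196° = -10.94, north 39.7 cos 196° = -38.16
Net: -28.50 east, -27.82 north. Distance = √((-28.50)² + (-27.82)²) = 39.827 km.

39.8 km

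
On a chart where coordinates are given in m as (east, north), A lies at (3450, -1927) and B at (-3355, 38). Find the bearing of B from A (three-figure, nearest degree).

286°

Δeast = -3355 − 3450 = -6805.00; Δnorth = 38 − -1927 = 1965.00.
Bearing = atan2(Δeast, Δnorth) mod 360° = 286.11° ≈ 286°.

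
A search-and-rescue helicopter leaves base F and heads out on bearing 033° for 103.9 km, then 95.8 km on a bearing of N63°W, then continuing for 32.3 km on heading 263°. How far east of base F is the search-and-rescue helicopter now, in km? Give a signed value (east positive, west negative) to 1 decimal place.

-60.8 km

Leg 1 (033°, 103.9 km): east 103.9 sin 33° = 56.59, north 103.9 cos 33° = 87.14
Leg 2 (N63°W, 95.8 km): east 95.8 sin 297° = -85.36, north 95.8 cos 297° = 43.49
Leg 3 (263°, 32.3 km): east 32.3 sin 263° = -32.06, north 32.3 cos 263° = -3.94
Net east component: -60.83 km.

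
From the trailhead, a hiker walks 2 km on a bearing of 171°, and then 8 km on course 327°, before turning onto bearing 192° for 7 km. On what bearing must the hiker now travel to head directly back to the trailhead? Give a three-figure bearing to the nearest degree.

069°

Leg 1 (171°, 2 km): east 2 sin 171° = 0.31, north 2 cos 171° = -1.98
Leg 2 (327°, 8 km): east 8 sin 327° = -4.36, north 8 cos 327° = 6.71
Leg 3 (192°, 7 km): east 7 sin 192° = -1.46, north 7 cos 192° = -6.85
Net displacement: -5.50 east, -2.11 north. Direction back to start is (5.50, 2.11): bearing = atan2(5.50, 2.11) mod 360° = 68.98° ≈ 069°.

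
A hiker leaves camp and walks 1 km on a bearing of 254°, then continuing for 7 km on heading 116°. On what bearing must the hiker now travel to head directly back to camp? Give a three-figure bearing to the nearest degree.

302°

Leg 1 (254°, 1 km): east 1 sin 254° = -0.96, north 1 cos 254° = -0.28
Leg 2 (116°, 7 km): east 7 sin 116° = 6.29, north 7 cos 116° = -3.07
Net displacement: 5.33 east, -3.34 north. Direction back to start is (-5.33, 3.34): bearing = atan2(-5.33, 3.34) mod 360° = 302.10° ≈ 302°.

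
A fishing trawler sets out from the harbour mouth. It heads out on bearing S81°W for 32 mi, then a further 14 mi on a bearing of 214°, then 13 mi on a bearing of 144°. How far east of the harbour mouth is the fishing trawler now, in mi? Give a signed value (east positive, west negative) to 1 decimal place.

Leg 1 (S81°W, 32 mi): east 32 sin 261° = -31.61, north 32 cos 261° = -5.01
Leg 2 (214°, 14 mi): east 14 sin 214° = -7.83, north 14 cos 214° = -11.61
Leg 3 (144°, 13 mi): east 13 sin 144° = 7.64, north 13 cos 144° = -10.52
Net east component: -31.79 mi.

-31.8 mi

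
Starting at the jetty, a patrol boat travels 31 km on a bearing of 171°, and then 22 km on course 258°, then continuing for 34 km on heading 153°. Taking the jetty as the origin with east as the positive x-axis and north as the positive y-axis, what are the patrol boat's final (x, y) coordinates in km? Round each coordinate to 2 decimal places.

(-1.23, -65.49)

Leg 1 (171°, 31 km): east 31 sin 171° = 4.85, north 31 cos 171° = -30.62
Leg 2 (258°, 22 km): east 22 sin 258° = -21.52, north 22 cos 258° = -4.57
Leg 3 (153°, 34 km): east 34 sin 153° = 15.44, north 34 cos 153° = -30.29
Summing: -1.23 km east, -65.49 km north → (-1.23, -65.49).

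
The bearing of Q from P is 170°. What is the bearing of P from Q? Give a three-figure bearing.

Back-bearing = 170° + 180° = 350°.

350°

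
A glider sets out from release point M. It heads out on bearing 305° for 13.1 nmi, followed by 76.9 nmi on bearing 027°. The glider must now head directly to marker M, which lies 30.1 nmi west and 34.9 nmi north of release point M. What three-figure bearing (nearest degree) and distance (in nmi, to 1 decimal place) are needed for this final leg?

233°, 68.1 nmi

Leg 1 (305°, 13.1 nmi): east 13.1 sin 305° = -10.73, north 13.1 cos 305° = 7.51
Leg 2 (027°, 76.9 nmi): east 76.9 sin 27° = 34.91, north 76.9 cos 27° = 68.52
Current position: (24.18, 76.03). Target: (-30.1, 34.9). Remaining: Δeast = -54.28, Δnorth = -41.13.
Bearing = atan2(-54.28, -41.13) mod 360° = 232.85°; distance = √((-54.28)² + (-41.13)²) = 68.105 nmi.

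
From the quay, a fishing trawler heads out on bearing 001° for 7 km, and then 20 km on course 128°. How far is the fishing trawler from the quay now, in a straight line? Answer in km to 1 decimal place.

16.7 km

Leg 1 (001°, 7 km): east 7 sin 1° = 0.12, north 7 cos 1° = 7.00
Leg 2 (128°, 20 km): east 20 sin 128° = 15.76, north 20 cos 128° = -12.31
Net: 15.88 east, -5.31 north. Distance = √((15.88)² + (-5.31)²) = 16.748 km.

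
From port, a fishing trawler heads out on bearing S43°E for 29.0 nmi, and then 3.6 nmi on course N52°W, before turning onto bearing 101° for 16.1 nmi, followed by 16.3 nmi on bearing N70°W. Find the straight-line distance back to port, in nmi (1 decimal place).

Leg 1 (S43°E, 29.0 nmi): east 29.0 sin 137° = 19.78, north 29.0 cos 137° = -21.21
Leg 2 (N52°W, 3.6 nmi): east 3.6 sin 308° = -2.84, north 3.6 cos 308° = 2.22
Leg 3 (101°, 16.1 nmi): east 16.1 sin 101° = 15.80, north 16.1 cos 101° = -3.07
Leg 4 (N70°W, 16.3 nmi): east 16.3 sin 290° = -15.32, north 16.3 cos 290° = 5.57
Net: 17.43 east, -16.49 north. Distance = √((17.43)² + (-16.49)²) = 23.993 nmi.

24.0 nmi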